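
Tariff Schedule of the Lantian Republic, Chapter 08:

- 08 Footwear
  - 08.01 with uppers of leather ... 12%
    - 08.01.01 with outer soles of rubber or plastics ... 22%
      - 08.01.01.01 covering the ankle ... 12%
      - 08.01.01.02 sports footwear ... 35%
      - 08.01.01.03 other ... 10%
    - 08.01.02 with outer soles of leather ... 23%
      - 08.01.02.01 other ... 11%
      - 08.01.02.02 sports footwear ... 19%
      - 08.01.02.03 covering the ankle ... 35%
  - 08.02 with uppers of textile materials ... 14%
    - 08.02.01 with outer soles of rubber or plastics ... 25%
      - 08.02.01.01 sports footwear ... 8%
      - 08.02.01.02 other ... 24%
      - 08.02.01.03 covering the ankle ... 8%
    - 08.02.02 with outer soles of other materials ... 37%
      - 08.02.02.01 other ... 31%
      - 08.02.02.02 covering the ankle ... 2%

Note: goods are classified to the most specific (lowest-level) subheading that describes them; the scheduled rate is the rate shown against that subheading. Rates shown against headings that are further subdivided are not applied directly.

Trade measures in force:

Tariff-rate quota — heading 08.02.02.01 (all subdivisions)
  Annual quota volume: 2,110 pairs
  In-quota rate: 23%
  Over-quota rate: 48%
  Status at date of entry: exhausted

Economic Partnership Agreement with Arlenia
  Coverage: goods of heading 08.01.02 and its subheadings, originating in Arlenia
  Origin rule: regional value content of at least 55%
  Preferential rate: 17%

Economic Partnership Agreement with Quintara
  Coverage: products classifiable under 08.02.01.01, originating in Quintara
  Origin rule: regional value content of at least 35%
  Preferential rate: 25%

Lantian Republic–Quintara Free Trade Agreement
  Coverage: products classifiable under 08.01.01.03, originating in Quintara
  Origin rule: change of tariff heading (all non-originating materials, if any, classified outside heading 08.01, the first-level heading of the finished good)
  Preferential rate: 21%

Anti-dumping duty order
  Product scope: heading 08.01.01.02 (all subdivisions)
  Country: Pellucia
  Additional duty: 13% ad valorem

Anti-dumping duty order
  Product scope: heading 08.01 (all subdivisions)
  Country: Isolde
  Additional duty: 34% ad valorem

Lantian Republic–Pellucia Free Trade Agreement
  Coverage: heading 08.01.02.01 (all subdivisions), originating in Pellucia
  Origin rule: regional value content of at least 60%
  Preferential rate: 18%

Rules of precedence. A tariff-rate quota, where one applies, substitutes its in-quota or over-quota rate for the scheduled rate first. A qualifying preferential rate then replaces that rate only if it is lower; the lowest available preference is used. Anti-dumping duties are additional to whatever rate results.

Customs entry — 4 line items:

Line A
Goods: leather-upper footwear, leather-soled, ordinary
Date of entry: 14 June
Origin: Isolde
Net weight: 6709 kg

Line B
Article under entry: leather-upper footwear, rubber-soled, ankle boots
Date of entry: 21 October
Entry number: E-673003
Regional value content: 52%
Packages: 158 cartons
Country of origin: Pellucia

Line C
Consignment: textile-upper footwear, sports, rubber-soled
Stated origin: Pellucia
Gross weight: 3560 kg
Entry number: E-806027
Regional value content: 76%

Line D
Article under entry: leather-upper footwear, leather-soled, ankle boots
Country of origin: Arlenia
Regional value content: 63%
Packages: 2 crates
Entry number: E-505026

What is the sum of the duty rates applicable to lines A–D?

Line A: leather-upper → 08.01; leather-soled → 08.01.02; ordinary → 08.01.02.01. Scheduled 11%. anti-dumping (Isolde, 08.01): +34%; total 11% + 34% = 45%. → 45%.
Line B: leather-upper → 08.01; rubber-soled → 08.01.01; ankle boots → 08.01.01.01. Scheduled 12%. Pellucia agreement on 08.01.02.01: 08.01.01.01 not covered. → 12%.
Line C: textile-upper → 08.02; rubber-soled → 08.02.01; sports → 08.02.01.01. Scheduled 8%. Pellucia agreement on 08.01.02.01: 08.02.01.01 not covered. → 8%.
Line D: leather-upper → 08.01; leather-soled → 08.01.02; ankle boots → 08.01.02.03. Scheduled 35%. Arlenia agreement on 08.01.02: RVC ≥ 55% → 17% available; preferential 17%. → 17%.
Sum: 45% + 12% + 8% + 17% = 82%.

82%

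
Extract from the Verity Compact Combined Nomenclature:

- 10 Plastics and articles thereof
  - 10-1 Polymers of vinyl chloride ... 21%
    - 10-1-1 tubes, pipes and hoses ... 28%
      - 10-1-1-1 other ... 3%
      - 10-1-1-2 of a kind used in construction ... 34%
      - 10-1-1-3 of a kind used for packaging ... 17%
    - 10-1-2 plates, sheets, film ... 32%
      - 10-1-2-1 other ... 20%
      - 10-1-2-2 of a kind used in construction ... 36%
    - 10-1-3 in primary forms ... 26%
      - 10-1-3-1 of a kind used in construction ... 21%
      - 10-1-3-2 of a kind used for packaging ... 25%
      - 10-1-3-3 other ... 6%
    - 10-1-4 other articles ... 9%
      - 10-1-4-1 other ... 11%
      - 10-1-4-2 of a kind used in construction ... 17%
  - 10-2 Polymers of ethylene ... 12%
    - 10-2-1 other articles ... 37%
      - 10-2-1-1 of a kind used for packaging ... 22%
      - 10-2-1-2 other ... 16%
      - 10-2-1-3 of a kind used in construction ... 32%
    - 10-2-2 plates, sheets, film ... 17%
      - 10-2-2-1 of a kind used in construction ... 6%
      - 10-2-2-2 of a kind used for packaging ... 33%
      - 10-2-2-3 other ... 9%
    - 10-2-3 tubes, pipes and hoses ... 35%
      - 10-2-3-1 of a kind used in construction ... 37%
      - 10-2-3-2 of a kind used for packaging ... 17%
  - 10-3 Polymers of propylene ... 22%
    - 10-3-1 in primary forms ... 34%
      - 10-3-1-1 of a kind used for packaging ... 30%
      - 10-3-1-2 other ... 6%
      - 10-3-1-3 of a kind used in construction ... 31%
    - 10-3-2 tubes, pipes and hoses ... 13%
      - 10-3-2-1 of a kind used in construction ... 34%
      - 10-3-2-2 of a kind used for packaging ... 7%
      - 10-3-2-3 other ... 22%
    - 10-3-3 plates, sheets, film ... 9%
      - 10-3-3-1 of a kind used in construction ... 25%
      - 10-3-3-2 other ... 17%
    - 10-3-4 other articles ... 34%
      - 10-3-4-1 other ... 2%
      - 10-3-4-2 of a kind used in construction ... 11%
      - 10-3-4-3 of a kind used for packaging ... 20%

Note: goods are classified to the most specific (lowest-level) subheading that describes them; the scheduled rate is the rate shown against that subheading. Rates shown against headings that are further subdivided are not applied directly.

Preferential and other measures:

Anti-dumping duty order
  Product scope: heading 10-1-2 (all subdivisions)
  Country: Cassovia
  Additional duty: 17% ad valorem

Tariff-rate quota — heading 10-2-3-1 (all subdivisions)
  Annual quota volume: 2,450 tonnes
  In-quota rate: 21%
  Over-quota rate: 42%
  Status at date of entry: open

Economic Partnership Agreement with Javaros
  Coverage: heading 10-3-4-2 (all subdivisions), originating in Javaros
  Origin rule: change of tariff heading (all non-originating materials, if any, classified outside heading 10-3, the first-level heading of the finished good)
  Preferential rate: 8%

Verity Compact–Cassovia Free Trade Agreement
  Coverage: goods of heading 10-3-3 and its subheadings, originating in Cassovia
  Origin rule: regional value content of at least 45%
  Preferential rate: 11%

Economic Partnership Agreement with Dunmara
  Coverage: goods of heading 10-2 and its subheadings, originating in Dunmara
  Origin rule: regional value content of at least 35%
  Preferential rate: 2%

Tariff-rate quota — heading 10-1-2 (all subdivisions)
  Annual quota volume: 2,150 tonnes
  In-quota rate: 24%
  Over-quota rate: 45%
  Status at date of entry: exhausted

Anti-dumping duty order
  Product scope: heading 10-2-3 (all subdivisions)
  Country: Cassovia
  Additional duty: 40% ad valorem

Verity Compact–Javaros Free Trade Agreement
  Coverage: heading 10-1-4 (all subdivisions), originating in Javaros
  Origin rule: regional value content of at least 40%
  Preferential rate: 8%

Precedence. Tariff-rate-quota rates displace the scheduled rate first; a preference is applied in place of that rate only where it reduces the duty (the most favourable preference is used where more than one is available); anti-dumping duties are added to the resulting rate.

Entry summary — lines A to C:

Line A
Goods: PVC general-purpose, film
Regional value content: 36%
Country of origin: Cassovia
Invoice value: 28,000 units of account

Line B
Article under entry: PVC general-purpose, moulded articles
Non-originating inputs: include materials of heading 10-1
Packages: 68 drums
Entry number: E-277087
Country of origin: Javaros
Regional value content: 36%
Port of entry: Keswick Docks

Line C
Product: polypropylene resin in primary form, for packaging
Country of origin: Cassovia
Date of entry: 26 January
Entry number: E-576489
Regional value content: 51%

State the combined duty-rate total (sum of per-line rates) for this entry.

Line A: PVC → 10-1; film → 10-1-2; general-purpose → 10-1-2-1. Scheduled 20%. quota on 10-1-2 exhausted → over-quota 45%; Cassovia agreement on 10-3-3: 10-1-2-1 not covered; anti-dumping (Cassovia, 10-1-2): +17%; total 45% + 17% = 62%. → 62%.
Line B: PVC → 10-1; moulded articles → 10-1-4; general-purpose → 10-1-4-1. Scheduled 11%. Javaros agreement on 10-3-4-2: 10-1-4-1 not covered; Javaros agreement on 10-1-4: RVC < 40%. → 11%.
Line C: polypropylene → 10-3; resin in primary form → 10-3-1; for packaging → 10-3-1-1. Scheduled 30%. Cassovia agreement on 10-3-3: 10-3-1-1 not covered. → 30%.
Sum: 62% + 11% + 30% = 103%.

103%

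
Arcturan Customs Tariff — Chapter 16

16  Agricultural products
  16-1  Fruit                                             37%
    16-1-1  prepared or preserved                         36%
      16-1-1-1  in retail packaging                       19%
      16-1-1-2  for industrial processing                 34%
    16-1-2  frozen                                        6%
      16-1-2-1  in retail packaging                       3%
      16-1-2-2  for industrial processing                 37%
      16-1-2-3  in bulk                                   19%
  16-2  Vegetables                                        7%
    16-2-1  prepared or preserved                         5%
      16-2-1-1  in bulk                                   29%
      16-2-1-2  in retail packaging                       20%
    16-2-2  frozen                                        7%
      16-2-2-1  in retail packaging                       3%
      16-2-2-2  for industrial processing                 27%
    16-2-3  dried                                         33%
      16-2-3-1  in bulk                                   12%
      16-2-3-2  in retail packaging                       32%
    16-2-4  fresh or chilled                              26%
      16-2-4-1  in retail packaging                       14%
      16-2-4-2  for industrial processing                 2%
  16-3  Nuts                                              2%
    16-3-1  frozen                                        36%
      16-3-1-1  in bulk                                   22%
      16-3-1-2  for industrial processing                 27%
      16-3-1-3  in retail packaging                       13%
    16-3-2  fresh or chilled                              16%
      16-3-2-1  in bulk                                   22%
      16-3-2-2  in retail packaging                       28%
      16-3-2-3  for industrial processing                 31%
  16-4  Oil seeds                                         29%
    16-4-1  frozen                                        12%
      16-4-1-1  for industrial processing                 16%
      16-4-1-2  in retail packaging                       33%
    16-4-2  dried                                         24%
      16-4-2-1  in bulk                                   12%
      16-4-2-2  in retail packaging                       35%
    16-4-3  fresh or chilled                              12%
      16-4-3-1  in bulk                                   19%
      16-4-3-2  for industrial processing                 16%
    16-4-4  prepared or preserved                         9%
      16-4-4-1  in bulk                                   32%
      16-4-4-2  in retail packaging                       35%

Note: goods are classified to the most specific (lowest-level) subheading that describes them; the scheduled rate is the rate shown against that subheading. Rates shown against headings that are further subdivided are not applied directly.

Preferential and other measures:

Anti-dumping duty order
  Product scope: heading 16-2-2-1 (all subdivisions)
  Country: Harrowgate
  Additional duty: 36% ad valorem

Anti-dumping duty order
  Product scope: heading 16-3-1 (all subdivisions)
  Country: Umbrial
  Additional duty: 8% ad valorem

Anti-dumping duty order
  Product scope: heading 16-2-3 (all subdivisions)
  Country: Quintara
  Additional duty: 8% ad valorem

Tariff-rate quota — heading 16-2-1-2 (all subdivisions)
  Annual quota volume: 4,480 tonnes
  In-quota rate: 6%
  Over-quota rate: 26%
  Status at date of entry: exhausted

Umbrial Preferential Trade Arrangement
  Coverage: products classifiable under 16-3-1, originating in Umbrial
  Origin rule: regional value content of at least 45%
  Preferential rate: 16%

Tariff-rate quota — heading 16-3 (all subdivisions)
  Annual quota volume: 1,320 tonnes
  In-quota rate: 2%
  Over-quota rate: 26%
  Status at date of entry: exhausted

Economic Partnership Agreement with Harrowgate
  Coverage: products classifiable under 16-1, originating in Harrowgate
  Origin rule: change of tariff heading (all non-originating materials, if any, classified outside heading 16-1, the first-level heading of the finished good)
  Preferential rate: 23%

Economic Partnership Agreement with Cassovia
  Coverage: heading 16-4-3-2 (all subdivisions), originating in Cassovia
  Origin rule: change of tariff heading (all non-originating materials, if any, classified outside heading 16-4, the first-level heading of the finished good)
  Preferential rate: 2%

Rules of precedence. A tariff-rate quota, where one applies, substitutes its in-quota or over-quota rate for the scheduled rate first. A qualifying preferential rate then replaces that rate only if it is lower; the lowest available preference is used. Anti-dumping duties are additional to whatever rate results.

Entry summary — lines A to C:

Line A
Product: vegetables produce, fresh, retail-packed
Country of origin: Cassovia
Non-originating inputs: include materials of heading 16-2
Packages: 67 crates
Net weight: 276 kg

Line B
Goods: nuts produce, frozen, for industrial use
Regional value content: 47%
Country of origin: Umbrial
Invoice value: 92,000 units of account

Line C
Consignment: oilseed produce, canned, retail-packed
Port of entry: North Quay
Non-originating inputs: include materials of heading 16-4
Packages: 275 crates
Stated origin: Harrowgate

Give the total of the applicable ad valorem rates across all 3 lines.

73%

Line A: vegetables → 16-2; fresh → 16-2-4; retail-packed → 16-2-4-1. Scheduled 14%. Cassovia agreement on 16-4-3-2: 16-2-4-1 not covered. → 14%.
Line B: nuts → 16-3; frozen → 16-3-1; for industrial use → 16-3-1-2. Scheduled 27%. quota on 16-3 exhausted → over-quota 26%; Umbrial agreement on 16-3-1: RVC ≥ 45% → 16% available; preferential 16%; anti-dumping (Umbrial, 16-3-1): +8%; total 16% + 8% = 24%. → 24%.
Line C: oilseed → 16-4; canned → 16-4-4; retail-packed → 16-4-4-2. Scheduled 35%. Harrowgate agreement on 16-1: 16-4-4-2 not covered. → 35%.
Sum: 14% + 24% + 35% = 73%.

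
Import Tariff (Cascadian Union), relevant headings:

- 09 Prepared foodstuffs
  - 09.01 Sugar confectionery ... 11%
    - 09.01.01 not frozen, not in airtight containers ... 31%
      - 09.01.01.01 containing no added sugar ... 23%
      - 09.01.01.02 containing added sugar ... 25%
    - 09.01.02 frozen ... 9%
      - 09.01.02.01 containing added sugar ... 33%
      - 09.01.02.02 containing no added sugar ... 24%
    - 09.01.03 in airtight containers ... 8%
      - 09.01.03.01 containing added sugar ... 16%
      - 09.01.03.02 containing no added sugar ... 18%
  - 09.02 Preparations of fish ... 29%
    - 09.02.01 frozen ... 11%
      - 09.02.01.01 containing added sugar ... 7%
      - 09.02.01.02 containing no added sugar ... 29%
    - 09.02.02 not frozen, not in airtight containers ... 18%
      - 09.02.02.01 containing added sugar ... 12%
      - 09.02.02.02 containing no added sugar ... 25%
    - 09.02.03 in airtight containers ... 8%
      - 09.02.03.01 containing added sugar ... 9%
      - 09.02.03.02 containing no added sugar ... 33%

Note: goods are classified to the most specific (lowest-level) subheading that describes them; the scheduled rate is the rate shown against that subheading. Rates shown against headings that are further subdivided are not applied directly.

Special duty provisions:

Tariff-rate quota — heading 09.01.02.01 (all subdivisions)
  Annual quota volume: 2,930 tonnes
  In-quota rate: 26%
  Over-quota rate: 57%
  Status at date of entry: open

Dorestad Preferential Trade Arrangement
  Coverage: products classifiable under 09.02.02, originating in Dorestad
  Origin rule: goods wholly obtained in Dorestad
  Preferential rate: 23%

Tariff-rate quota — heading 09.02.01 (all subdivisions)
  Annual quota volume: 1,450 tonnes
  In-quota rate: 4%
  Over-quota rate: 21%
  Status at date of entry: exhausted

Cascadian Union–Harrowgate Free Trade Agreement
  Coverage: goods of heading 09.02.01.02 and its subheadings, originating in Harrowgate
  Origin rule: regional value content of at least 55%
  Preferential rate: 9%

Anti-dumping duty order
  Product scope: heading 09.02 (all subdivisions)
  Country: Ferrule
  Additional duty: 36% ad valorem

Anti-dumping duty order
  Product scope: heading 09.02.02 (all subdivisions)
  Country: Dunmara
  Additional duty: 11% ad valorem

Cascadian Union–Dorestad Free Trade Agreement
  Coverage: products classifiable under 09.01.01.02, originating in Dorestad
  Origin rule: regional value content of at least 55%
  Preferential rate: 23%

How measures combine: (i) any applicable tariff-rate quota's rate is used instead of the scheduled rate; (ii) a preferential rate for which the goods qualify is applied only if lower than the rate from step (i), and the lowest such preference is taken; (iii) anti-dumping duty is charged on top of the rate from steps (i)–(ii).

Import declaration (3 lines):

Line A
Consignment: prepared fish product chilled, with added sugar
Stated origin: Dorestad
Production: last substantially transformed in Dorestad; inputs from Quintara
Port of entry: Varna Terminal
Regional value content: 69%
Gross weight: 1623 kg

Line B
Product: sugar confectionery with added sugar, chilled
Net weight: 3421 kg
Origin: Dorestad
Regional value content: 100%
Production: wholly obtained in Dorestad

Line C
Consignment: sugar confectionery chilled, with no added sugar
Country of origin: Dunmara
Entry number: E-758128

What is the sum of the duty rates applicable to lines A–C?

Line A: prepared fish product → 09.02; chilled → 09.02.02; with added sugar → 09.02.02.01. Scheduled 12%. Dorestad agreement on 09.02.02: not wholly obtained; Dorestad agreement on 09.01.01.02: 09.02.02.01 not covered. → 12%.
Line B: sugar confectionery → 09.01; chilled → 09.01.01; with added sugar → 09.01.01.02. Scheduled 25%. Dorestad agreement on 09.02.02: 09.01.01.02 not covered; Dorestad agreement on 09.01.01.02: RVC ≥ 55% → 23% available; preferential 23%. → 23%.
Line C: sugar confectionery → 09.01; chilled → 09.01.01; with no added sugar → 09.01.01.01. Scheduled 23%. No special measure applies. → 23%.
Sum: 12% + 23% + 23% = 58%.

58%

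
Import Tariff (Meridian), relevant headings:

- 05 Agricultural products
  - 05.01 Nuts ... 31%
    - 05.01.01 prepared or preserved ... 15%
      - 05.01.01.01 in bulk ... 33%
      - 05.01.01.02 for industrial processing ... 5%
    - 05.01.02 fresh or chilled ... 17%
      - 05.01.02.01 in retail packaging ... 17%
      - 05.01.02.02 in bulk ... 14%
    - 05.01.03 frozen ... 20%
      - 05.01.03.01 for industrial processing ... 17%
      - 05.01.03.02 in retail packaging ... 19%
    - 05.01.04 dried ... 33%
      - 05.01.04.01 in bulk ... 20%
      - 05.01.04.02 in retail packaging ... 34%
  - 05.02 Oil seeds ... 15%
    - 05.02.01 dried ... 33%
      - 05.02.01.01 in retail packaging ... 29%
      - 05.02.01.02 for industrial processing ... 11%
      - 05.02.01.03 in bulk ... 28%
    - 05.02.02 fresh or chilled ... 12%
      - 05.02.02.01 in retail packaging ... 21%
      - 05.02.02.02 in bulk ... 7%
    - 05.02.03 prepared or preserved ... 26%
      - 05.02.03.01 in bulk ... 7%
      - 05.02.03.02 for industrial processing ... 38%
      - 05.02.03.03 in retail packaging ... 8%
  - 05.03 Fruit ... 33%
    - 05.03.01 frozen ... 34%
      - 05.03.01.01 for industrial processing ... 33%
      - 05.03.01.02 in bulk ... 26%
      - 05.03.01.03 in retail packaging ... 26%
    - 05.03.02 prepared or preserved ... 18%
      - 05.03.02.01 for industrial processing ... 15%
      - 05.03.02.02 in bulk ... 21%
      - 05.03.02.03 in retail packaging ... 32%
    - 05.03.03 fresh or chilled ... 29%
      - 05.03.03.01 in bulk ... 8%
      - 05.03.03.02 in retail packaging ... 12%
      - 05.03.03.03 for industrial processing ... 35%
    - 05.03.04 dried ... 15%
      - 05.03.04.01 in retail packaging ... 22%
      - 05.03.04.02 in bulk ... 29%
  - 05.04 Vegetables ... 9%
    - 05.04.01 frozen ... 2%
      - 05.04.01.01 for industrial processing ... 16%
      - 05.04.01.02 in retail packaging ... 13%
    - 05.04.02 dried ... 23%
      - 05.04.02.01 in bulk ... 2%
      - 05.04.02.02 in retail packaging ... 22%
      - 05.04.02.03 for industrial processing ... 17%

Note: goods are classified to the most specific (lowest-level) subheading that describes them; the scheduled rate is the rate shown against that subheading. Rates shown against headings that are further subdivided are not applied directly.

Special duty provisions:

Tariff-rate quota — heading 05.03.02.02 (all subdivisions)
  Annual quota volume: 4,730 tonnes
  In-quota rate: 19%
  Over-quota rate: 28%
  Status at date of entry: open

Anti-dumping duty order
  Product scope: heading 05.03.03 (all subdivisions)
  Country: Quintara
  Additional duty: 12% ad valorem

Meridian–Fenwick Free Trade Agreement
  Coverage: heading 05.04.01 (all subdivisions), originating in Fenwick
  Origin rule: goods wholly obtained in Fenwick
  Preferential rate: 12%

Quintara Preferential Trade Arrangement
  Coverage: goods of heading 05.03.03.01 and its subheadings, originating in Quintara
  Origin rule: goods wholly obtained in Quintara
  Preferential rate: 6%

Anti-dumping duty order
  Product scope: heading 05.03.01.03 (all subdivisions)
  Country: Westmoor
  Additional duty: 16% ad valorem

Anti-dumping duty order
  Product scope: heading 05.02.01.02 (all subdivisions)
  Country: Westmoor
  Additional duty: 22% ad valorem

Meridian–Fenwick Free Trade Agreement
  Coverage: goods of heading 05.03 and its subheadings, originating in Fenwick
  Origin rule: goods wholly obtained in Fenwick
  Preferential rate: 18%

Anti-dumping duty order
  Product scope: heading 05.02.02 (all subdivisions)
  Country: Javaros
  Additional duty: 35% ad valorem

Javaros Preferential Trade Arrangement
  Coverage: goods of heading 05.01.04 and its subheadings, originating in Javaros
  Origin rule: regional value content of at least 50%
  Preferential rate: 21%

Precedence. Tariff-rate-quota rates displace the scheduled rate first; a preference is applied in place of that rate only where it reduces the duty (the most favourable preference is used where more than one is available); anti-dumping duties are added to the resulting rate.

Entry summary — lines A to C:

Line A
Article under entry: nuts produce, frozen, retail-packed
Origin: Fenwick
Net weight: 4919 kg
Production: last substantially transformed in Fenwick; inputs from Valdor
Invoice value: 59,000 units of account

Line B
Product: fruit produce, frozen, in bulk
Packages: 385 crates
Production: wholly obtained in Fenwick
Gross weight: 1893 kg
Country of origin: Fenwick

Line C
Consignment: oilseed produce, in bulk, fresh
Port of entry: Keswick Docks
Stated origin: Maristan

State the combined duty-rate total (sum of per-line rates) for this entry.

44%

Line A: nuts → 05.01; frozen → 05.01.03; retail-packed → 05.01.03.02. Scheduled 19%. Fenwick agreement on 05.04.01: 05.01.03.02 not covered; Fenwick agreement on 05.03: 05.01.03.02 not covered. → 19%.
Line B: fruit → 05.03; frozen → 05.03.01; in bulk → 05.03.01.02. Scheduled 26%. Fenwick agreement on 05.04.01: 05.03.01.02 not covered; Fenwick agreement on 05.03: wholly obtained → 18% available; preferential 18%. → 18%.
Line C: oilseed → 05.02; fresh → 05.02.02; in bulk → 05.02.02.02. Scheduled 7%. No special measure applies. → 7%.
Sum: 19% + 18% + 7% = 44%.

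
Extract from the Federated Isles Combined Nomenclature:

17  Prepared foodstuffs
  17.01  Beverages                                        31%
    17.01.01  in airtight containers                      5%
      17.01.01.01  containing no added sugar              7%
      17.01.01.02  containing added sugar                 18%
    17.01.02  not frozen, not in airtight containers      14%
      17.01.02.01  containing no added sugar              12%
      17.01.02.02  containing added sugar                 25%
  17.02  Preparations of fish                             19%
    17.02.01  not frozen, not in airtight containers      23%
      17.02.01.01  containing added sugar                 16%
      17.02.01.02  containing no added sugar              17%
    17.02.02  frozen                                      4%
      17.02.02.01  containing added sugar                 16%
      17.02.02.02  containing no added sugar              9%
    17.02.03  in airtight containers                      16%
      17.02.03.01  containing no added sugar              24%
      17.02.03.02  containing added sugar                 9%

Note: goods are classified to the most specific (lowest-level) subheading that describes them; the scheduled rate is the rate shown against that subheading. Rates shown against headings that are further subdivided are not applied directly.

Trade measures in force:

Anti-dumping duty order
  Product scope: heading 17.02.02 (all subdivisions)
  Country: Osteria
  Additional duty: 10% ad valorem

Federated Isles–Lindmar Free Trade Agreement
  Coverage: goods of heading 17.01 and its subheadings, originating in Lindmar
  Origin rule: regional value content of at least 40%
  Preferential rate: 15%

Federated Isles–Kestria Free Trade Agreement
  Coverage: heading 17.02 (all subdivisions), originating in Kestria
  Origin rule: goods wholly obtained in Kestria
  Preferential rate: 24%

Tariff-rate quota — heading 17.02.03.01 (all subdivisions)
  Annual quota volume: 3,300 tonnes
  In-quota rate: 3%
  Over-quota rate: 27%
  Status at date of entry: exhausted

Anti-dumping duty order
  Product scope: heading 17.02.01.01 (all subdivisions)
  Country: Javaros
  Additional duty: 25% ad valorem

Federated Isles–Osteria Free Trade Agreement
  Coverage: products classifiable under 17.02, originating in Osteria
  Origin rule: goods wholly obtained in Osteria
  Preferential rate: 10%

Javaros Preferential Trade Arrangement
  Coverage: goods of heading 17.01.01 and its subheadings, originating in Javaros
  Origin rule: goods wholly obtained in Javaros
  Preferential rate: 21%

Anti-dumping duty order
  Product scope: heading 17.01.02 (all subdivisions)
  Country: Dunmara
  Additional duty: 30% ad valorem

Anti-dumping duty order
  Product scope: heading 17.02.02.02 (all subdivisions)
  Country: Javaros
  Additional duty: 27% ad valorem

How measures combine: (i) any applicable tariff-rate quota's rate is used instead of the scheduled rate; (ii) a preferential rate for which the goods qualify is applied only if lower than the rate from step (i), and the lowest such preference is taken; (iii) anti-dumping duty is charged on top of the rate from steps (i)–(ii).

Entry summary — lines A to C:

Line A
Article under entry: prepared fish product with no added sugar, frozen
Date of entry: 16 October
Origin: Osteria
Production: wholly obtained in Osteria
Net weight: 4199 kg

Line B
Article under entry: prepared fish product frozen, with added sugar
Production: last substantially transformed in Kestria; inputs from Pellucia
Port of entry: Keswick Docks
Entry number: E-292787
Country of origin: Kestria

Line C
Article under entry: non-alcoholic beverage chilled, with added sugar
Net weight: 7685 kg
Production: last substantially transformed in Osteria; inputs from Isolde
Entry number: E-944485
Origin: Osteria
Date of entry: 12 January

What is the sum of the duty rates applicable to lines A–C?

60%

Line A: prepared fish product → 17.02; frozen → 17.02.02; with no added sugar → 17.02.02.02. Scheduled 9%. Osteria agreement on 17.02: wholly obtained → 10% available; preference 10% not lower than 9% → no reduction; anti-dumping (Osteria, 17.02.02): +10%; total 9% + 10% = 19%. → 19%.
Line B: prepared fish product → 17.02; frozen → 17.02.02; with added sugar → 17.02.02.01. Scheduled 16%. Kestria agreement on 17.02: not wholly obtained. → 16%.
Line C: non-alcoholic beverage → 17.01; chilled → 17.01.02; with added sugar → 17.01.02.02. Scheduled 25%. Osteria agreement on 17.02: 17.01.02.02 not covered. → 25%.
Sum: 19% + 16% + 25% = 60%.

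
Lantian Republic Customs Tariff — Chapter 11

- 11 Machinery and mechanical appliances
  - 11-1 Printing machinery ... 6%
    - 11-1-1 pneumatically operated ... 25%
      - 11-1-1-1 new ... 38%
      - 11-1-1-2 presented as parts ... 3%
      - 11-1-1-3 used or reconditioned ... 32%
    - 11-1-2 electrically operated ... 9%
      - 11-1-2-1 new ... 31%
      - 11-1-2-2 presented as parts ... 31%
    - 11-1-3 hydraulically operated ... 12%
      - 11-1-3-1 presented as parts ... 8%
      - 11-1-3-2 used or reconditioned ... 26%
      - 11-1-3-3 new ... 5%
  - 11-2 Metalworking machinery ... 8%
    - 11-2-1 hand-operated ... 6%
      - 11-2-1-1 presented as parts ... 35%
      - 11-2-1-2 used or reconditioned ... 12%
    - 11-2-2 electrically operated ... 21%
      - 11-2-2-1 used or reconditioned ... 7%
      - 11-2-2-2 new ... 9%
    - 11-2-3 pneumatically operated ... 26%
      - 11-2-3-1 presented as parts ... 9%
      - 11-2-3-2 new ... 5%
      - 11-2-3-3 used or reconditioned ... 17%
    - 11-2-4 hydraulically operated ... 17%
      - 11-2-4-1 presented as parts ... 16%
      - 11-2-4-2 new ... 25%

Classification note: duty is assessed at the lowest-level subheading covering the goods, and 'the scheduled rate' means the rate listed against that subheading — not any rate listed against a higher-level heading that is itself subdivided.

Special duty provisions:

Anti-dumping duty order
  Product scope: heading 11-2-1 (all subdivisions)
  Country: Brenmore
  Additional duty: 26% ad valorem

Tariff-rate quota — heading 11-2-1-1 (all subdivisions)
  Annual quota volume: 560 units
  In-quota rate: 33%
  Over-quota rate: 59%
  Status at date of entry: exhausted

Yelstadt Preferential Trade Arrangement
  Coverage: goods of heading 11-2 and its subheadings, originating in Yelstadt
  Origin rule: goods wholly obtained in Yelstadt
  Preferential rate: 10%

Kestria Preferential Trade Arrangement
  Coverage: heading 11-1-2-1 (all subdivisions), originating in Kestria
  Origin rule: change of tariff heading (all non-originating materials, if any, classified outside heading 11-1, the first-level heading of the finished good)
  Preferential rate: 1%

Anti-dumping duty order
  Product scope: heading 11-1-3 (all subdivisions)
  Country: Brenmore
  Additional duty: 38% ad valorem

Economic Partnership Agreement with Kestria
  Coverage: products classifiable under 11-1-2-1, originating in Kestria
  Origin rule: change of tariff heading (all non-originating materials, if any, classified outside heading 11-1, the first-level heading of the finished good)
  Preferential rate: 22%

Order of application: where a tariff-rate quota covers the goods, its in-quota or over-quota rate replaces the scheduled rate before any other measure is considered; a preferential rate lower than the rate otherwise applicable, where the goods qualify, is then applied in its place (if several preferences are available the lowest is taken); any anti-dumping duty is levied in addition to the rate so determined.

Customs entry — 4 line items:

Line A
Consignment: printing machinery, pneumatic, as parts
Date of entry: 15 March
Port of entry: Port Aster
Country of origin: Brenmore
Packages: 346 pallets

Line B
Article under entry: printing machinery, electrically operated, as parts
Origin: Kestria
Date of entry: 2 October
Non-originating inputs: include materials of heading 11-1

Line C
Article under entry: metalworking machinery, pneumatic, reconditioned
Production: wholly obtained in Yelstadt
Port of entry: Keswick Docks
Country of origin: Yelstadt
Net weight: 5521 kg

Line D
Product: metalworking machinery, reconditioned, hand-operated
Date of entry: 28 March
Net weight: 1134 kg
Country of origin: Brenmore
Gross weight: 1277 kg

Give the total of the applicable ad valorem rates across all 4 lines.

82%

Line A: printing → 11-1; pneumatic → 11-1-1; as parts → 11-1-1-2. Scheduled 3%. No special measure applies. → 3%.
Line B: printing → 11-1; electrically operated → 11-1-2; as parts → 11-1-2-2. Scheduled 31%. Kestria agreement on 11-1-2-1: 11-1-2-2 not covered; Kestria agreement on 11-1-2-1: 11-1-2-2 not covered. → 31%.
Line C: metalworking → 11-2; pneumatic → 11-2-3; reconditioned → 11-2-3-3. Scheduled 17%. Yelstadt agreement on 11-2: wholly obtained → 10% available; preferential 10%. → 10%.
Line D: metalworking → 11-2; hand-operated → 11-2-1; reconditioned → 11-2-1-2. Scheduled 12%. anti-dumping (Brenmore, 11-2-1): +26%; total 12% + 26% = 38%. → 38%.
Sum: 3% + 31% + 10% + 38% = 82%.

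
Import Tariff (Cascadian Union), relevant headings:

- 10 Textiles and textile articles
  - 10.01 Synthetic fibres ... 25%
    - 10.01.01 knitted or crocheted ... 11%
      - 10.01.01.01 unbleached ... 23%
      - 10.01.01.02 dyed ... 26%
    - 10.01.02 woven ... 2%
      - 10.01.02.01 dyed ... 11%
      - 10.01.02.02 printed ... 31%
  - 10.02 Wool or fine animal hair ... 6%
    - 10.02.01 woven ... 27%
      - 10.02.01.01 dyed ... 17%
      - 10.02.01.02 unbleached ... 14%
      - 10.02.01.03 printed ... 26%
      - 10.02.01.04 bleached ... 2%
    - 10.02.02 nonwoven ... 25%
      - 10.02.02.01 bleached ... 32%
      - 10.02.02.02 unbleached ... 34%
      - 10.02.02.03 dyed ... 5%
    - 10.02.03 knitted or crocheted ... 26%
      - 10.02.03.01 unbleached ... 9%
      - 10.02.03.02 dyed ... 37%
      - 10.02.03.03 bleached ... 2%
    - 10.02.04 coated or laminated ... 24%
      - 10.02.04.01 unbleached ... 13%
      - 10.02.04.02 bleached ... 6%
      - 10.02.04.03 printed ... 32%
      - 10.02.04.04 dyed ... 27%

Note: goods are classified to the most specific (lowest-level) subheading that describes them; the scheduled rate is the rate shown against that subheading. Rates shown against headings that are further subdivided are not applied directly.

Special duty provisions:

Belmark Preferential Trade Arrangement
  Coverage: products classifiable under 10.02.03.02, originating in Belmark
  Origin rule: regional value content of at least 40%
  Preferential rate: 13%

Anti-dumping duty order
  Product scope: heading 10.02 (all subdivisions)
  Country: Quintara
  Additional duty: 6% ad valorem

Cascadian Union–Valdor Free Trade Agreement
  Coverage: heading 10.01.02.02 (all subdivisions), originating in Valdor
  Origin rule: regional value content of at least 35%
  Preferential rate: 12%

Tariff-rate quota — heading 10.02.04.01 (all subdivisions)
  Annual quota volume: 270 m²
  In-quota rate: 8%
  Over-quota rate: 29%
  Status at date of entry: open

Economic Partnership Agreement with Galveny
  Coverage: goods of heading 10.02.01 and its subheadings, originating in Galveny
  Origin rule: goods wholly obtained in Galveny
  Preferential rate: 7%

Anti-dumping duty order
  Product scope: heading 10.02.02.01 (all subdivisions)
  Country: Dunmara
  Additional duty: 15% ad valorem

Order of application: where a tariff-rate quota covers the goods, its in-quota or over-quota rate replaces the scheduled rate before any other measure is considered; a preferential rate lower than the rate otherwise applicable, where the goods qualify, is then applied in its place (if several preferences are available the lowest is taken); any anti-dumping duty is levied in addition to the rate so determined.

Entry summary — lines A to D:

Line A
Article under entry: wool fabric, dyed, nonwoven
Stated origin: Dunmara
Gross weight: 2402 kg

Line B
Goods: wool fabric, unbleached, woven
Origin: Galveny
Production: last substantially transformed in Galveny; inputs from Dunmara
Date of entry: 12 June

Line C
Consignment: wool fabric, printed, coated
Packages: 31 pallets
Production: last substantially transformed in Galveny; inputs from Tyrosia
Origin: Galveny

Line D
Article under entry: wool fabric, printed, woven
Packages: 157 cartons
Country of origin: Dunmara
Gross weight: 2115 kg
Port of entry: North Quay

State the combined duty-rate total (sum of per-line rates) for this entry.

77%

Line A: wool → 10.02; nonwoven → 10.02.02; dyed → 10.02.02.03. Scheduled 5%. No special measure applies. → 5%.
Line B: wool → 10.02; woven → 10.02.01; unbleached → 10.02.01.02. Scheduled 14%. Galveny agreement on 10.02.01: not wholly obtained. → 14%.
Line C: wool → 10.02; coated → 10.02.04; printed → 10.02.04.03. Scheduled 32%. Galveny agreement on 10.02.01: 10.02.04.03 not covered. → 32%.
Line D: wool → 10.02; woven → 10.02.01; printed → 10.02.01.03. Scheduled 26%. No special measure applies. → 26%.
Sum: 5% + 14% + 32% + 26% = 77%.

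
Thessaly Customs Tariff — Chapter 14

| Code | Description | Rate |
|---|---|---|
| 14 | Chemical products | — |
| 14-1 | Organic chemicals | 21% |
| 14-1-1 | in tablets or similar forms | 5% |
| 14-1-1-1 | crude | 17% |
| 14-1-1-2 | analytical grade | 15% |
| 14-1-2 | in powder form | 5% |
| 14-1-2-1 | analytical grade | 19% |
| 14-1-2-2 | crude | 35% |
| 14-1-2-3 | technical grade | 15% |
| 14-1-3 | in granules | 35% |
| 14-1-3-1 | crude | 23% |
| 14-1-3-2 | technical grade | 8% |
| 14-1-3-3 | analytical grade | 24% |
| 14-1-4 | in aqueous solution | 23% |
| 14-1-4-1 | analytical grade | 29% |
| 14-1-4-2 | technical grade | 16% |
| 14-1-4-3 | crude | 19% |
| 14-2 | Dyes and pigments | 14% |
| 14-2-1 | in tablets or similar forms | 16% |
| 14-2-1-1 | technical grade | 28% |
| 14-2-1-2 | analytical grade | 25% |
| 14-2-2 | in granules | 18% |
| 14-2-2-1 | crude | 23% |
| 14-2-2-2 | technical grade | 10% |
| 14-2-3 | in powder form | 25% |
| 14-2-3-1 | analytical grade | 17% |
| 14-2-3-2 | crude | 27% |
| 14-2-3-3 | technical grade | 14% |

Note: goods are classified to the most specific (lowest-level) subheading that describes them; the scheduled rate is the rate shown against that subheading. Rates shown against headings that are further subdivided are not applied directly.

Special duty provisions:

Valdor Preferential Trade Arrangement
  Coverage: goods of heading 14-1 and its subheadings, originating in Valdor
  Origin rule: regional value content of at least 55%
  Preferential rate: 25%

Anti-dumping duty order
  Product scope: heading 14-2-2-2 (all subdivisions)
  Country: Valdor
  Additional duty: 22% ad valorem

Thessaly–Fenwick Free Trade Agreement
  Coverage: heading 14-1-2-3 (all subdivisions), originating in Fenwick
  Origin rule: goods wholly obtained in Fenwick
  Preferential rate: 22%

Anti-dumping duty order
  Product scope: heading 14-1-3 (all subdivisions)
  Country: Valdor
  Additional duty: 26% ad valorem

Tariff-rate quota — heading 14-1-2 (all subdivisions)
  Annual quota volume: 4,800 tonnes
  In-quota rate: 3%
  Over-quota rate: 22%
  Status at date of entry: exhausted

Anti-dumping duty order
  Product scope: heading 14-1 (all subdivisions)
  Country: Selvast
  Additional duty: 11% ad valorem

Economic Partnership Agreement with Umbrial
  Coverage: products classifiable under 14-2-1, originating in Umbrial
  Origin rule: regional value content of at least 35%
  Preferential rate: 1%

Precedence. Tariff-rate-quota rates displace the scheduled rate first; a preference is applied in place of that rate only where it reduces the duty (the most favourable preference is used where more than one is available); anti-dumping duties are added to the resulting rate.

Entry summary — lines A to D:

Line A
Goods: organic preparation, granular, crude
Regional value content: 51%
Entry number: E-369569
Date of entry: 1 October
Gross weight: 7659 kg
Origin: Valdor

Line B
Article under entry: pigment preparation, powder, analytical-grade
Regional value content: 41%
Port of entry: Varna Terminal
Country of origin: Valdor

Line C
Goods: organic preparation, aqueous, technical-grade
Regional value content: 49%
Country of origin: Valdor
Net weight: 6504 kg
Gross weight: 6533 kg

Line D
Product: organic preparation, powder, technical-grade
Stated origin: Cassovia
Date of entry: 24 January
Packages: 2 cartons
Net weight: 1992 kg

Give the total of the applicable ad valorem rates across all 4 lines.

104%

Line A: organic → 14-1; granular → 14-1-3; crude → 14-1-3-1. Scheduled 23%. Valdor agreement on 14-1: RVC < 55%; anti-dumping (Valdor, 14-1-3): +26%; total 23% + 26% = 49%. → 49%.
Line B: pigment → 14-2; powder → 14-2-3; analytical-grade → 14-2-3-1. Scheduled 17%. Valdor agreement on 14-1: 14-2-3-1 not covered. → 17%.
Line C: organic → 14-1; aqueous → 14-1-4; technical-grade → 14-1-4-2. Scheduled 16%. Valdor agreement on 14-1: RVC < 55%. → 16%.
Line D: organic → 14-1; powder → 14-1-2; technical-grade → 14-1-2-3. Scheduled 15%. quota on 14-1-2 exhausted → over-quota 22%. → 22%.
Sum: 49% + 17% + 16% + 22% = 104%.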